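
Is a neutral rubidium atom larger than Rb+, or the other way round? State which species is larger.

Rb

Forming Rb+ removes 1 electron from Rb. Fewer electrons for the same nuclear charge means less shielding and a higher Z_eff on the remaining electrons, and for main-group metals the entire outer shell is lost.
A cation is smaller than its parent atom: Rb+ < Rb.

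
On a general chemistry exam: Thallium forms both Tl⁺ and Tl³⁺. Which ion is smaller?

Both ions have Z = 81 protons, but Tl³⁺ has lost more electrons, so its remaining electrons feel a larger effective nuclear charge per electron and are pulled in more tightly.
Higher positive charge → smaller ion, so Tl⁺ > Tl³⁺.

Tl³⁺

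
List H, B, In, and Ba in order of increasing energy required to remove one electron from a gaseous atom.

First ionization energy rises across a period (greater Z_eff holds electrons more tightly) and falls down a group (valence electrons are farther from the nucleus).
Here both period and group differ, so the two effects have to be weighed against each other.
In > Ba: relative to Ba, both the across-period and down-group shifts push In's first ionization energy up.
B > In: they share group 13; the group trend gives B the larger value.
H > B: the two effects oppose for this pair; the down-group effect wins (1312 vs 801 kJ/mol).
For reference (kJ/mol): H 1312, B 801, In 558, Ba 503.
So from lowest to highest: Ba < In < B < H.

Ba < In < B < H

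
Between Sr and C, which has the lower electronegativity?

C is in period 2, group 14; Sr is in period 5, group 2.
EN rises left→right (higher Z_eff, smaller atoms) and falls top→bottom (larger, more shielded atoms).
Neither a single period nor a single group — weigh both effects.
C > Sr: relative to Sr, both the across-period and down-group shifts push C's electronegativity up.
For reference (Pauling): C 2.55, Sr 0.95.
So Sr has the lower electronegativity (Sr < C).

Sr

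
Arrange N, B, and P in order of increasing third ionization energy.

The third ionization energy removes an electron from the +2 ion. For each element: N²⁺ still has 3 valence electrons; B²⁺ still has 1 valence electron; P²⁺ still has 3 valence electrons.
All are still removing valence electrons, so compare the +2 ions as you would atoms: IE_3 generally rises across a period (higher Z_eff) and falls down a group (larger shell), subject to the usual subshell exceptions.
Valence configurations: N²⁺ [He]2s²2p¹, B²⁺ [He]2s¹, P²⁺ [Ne]3s²3p¹.
Tabulated IE_3 (kJ/mol): N 4578, B 3660, P 2914.
Overall IE_3 order: P < B < N.

P, B, N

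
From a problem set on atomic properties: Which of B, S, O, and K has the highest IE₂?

IE_2 is the cost of taking one more electron from the +1 cation: B⁺ still has 2 valence electrons; S⁺ still has 5 valence electrons; O⁺ still has 5 valence electrons; K⁺ is the bare [Ar] core.
Usually core removal costs more than valence removal, but here the competition is close: a tightly held n=2 valence electron can cost more to remove than an n=3 core electron, so the actual values have to decide it.
Valence configurations: B⁺ [He]2s², S⁺ [Ne]3s²3p³, O⁺ [He]2s²2p³.
The numbers (kJ/mol): B 2427, S 2252, O 3388, K 3052.
Overall IE_2 order: S < B < K < O.

O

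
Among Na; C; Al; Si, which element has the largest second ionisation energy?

The second ionization energy removes an electron from the +1 ion. For each element: Na⁺ is the bare [Ne] core; C⁺ still has 3 valence electrons; Al⁺ still has 2 valence electrons; Si⁺ still has 3 valence electrons.
Breaking into a closed-shell core is much more expensive than removing a leftover valence electron — Na has the largest IE_2 here.
Valence configurations: C⁺ [He]2s²2p¹, Al⁺ [Ne]3s², Si⁺ [Ne]3s²3p¹.
Si⁺ loses a lone 3p electron whereas Al⁺ must break into a filled 3s² pair, so IE_2(Al) > IE_2(Si) even though Si has the higher nuclear charge.
The numbers (kJ/mol): Na 4562, C 2353, Al 1817, Si 1577.
Putting it together, IE_2: Si < Al < C < Na.

Na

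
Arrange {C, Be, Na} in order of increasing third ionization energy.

Consider each +2 ion: C²⁺ still has 2 valence electrons; Be²⁺ is the bare [He] core; Na²⁺ is already 1 electron into the core.
Pulling an electron out of a noble-gas core costs far more than removing a remaining valence electron, so Na and Be sit at the high end of IE_3.
The numbers (kJ/mol): C 4620, Be 14849, Na 6910.
So the third ionization energies run C < Na < Be.

C, Na, Be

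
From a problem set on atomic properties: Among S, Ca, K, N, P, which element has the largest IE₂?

K

The second ionization energy removes an electron from the +1 ion. For each element: S⁺ still has 5 valence electrons; Ca⁺ still has 1 valence electron; K⁺ is the bare [Ar] core; N⁺ still has 4 valence electrons; P⁺ still has 4 valence electrons.
Core electrons are held far more tightly than valence electrons, so K tops the IE_2 order.
Valence configurations: S⁺ [Ne]3s²3p³, Ca⁺ [Ar]4s¹, N⁺ [He]2s²2p², P⁺ [Ne]3s²3p².
Approximate IE_2 values (kJ/mol): S 2252, Ca 1145, K 3052, N 2856, P 1907.
So the second ionization energies run Ca < P < S < N < K.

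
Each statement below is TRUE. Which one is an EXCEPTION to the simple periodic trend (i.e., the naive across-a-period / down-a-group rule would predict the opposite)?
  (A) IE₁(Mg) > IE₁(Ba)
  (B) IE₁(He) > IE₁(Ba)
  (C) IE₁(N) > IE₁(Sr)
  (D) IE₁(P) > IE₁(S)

(D)

The general trend: first ionisation energy increases across a period and decreases down a group.
(A) Mg (period 3, group 2) vs Ba (period 6, group 2): the stated order agrees with the simple trend.
(B) He (period 1, group 18) vs Ba (period 6, group 2): the stated order agrees with the simple trend.
(C) N (period 2, group 15) vs Sr (period 5, group 2): the stated order agrees with the simple trend.
(D) P (period 3, group 15) vs S (period 3, group 16): the stated order contradicts the simple trend.
The exception is (D): S (3p⁴) ionizes more easily than half-filled P (3p³) because the paired 3p electron in S is pushed out by e⁻–e⁻ repulsion.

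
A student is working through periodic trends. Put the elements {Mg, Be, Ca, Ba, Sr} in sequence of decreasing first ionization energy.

Be > Mg > Ca > Sr > Ba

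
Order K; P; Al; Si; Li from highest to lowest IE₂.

Li > K > P > Al > Si

The second ionization energy removes an electron from the +1 ion. For each element: K⁺ is the bare [Ar] core; P⁺ still has 4 valence electrons; Al⁺ still has 2 valence electrons; Si⁺ still has 3 valence electrons; Li⁺ is the bare [He] core.
Pulling an electron out of a noble-gas core costs far more than removing a remaining valence electron, so K and Li sit at the high end of IE_2.
Valence configurations: P⁺ [Ne]3s²3p², Al⁺ [Ne]3s², Si⁺ [Ne]3s²3p¹.
Si⁺ loses a lone 3p electron whereas Al⁺ must break into a filled 3s² pair, so IE_2(Al) > IE_2(Si) even though Si has the higher nuclear charge.
Approximate IE_2 values (kJ/mol): K 3052, P 1907, Al 1817, Si 1577, Li 7298.
Overall IE_2 order: Si < Al < P < K < Li.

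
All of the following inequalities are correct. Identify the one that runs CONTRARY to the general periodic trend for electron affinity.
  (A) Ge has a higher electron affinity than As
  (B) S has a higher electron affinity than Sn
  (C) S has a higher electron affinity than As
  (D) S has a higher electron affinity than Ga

(A)

The general trend: electron affinity increases across a period and decreases down a group.
(A) Ge (period 4, group 14) vs As (period 4, group 15): the stated order contradicts the simple trend.
(B) S (period 3, group 16) vs Sn (period 5, group 14): the stated order agrees with the simple trend.
(C) S (period 3, group 16) vs As (period 4, group 15): the stated order agrees with the simple trend.
(D) S (period 3, group 16) vs Ga (period 4, group 13): the stated order agrees with the simple trend.
The exception is (A): adding an electron to As's half-filled 4p³ is unfavourable, so Ge (4p²) has the more exothermic EA.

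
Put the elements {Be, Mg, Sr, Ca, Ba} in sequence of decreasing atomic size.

Be is in period 2, group 2; Mg is in period 3, group 2; Ca is in period 4, group 2; Sr is in period 5, group 2; Ba is in period 6, group 2.
Radius decreases left→right (rising Z_eff, same n) and increases top→bottom (higher n).
All are in group 2, so atomic radius increases down the group.
So from largest to smallest: Ba > Sr > Ca > Mg > Be.

Ba, Sr, Ca, Mg, Be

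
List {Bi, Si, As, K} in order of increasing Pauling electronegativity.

Electronegativity increases across a period and decreases down a group, tracking effective nuclear charge and atomic size.
These span different periods and groups, so the two trends combine.
Si > K: both effects reinforce here, so Si is clearly the higher of the two.
Bi > Si: the two effects oppose for this pair; the across-period effect wins (2.02 vs 1.90).
As > Bi: As sits above Bi in group 15, so the down-group effect alone puts As higher.
For reference (Pauling): Si 1.90, K 0.82, As 2.18, Bi 2.02.
So from lowest to highest: K < Si < Bi < As.

K < Si < Bi < As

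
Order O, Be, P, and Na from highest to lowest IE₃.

Be > Na > O > P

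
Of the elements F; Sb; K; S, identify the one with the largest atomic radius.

F is in period 2, group 17; S is in period 3, group 16; K is in period 4, group 1; Sb is in period 5, group 15.
Moving right in a period, electrons are added to the same shell under a stronger nuclear pull, so atoms get smaller; moving down, a new shell is opened and atoms get larger.
Here both period and group differ, so the two effects have to be weighed against each other.
S > F: relative to F, both the across-period and down-group shifts push S's atomic radius up.
Sb > S: both effects reinforce here, so Sb is clearly the larger of the two.
K > Sb: the two effects oppose for this pair; the across-period effect wins (196 vs 140 pm).
Approximate values (pm): F 64, S 103, K 196, Sb 140.
The largest atomic radius among these belongs to K.

K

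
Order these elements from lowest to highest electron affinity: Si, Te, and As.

As < Si < Te

Adding an electron releases more energy for atoms nearer the top right (short of the noble gases).
These sit on a diagonal, where the across-period and down-group effects partly cancel.
Si > As: period and group pull opposite ways; the down-group shift dominates (134 vs 78 kJ/mol).
Te > Si: the two effects oppose for this pair; the across-period effect wins (190 vs 134 kJ/mol).
For reference (kJ/mol): Si 134, As 78, Te 190.
So from lowest to highest: As < Si < Te.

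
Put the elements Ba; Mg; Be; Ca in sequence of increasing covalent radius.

Be is in period 2, group 2; Mg is in period 3, group 2; Ca is in period 4, group 2; Ba is in period 6, group 2.
Radius decreases left→right (rising Z_eff, same n) and increases top→bottom (higher n).
All are in group 2, so atomic radius increases down the group.
So from smallest to largest: Be < Mg < Ca < Ba.

Be, Mg, Ca, Ba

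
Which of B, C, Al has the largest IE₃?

After 2 electrons have been removed, what remains? B²⁺ still has 1 valence electron; C²⁺ still has 2 valence electrons; Al²⁺ still has 1 valence electron.
All are still removing valence electrons, so compare the +2 ions as you would atoms: IE_3 generally rises across a period (higher Z_eff) and falls down a group (larger shell), subject to the usual subshell exceptions.
Valence configurations: B²⁺ [He]2s¹, C²⁺ [He]2s², Al²⁺ [Ne]3s¹.
Tabulated IE_3 (kJ/mol): B 3660, C 4620, Al 2745.
Putting it together, IE_3: Al < B < C.

C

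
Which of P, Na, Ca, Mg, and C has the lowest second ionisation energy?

Ca

Consider each +1 ion: P⁺ still has 4 valence electrons; Na⁺ is the bare [Ne] core; Ca⁺ still has 1 valence electron; Mg⁺ still has 1 valence electron; C⁺ still has 3 valence electrons.
Core electrons are held far more tightly than valence electrons, so Na tops the IE_2 order.
Valence configurations: P⁺ [Ne]3s²3p², Ca⁺ [Ar]4s¹, Mg⁺ [Ne]3s¹, C⁺ [He]2s²2p¹.
Tabulated IE_2 (kJ/mol): P 1907, Na 4562, Ca 1145, Mg 1451, C 2353.
Overall IE_2 order: Ca < Mg < P < C < Na.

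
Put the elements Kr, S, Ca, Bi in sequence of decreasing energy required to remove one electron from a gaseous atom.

Kr > S > Bi > Ca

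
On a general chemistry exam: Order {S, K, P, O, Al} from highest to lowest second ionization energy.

After 1 electron has been removed, what remains? S⁺ still has 5 valence electrons; K⁺ is the bare [Ar] core; P⁺ still has 4 valence electrons; O⁺ still has 5 valence electrons; Al⁺ still has 2 valence electrons.
Usually core removal costs more than valence removal, but here the competition is close: a tightly held n=2 valence electron can cost more to remove than an n=3 core electron, so the actual values have to decide it.
Valence configurations: S⁺ [Ne]3s²3p³, P⁺ [Ne]3s²3p², O⁺ [He]2s²2p³, Al⁺ [Ne]3s².
Approximate IE_2 values (kJ/mol): S 2252, K 3052, P 1907, O 3388, Al 1817.
Hence IE_2: Al < P < S < K < O.

O, K, S, P, Al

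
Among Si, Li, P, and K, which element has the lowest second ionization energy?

Si

IE_2 is the cost of taking one more electron from the +1 cation: Si⁺ still has 3 valence electrons; Li⁺ is the bare [He] core; P⁺ still has 4 valence electrons; K⁺ is the bare [Ar] core.
Core electrons are held far more tightly than valence electrons, so K and Li top the IE_2 order.
Valence configurations: Si⁺ [Ne]3s²3p¹, P⁺ [Ne]3s²3p².
The numbers (kJ/mol): Si 1577, Li 7298, P 1907, K 3052.
So the second ionization energies run Si < P < K < Li.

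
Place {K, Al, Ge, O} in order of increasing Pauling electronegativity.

K, Al, Ge, O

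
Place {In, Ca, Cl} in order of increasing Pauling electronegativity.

Ca, In, Cl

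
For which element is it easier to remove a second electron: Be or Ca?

Consider each +1 ion: Be⁺ still has 1 valence electron; Ca⁺ still has 1 valence electron.
All are still removing valence electrons, so compare the +1 ions as you would atoms: IE_2 generally rises across a period (higher Z_eff) and falls down a group (larger shell), subject to the usual subshell exceptions.
Valence configurations: Be⁺ [He]2s¹, Ca⁺ [Ar]4s¹.
Approximate IE_2 values (kJ/mol): Be 1757, Ca 1145.
So the second ionization energies run Ca < Be.

Ca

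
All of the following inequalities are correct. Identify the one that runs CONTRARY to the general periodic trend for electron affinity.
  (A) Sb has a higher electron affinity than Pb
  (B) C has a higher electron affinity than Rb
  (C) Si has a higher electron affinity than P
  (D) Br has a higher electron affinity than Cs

(C)

The general trend: electron affinity increases across a period and decreases down a group.
(A) Sb (period 5, group 15) vs Pb (period 6, group 14): the stated order agrees with the simple trend.
(B) C (period 2, group 14) vs Rb (period 5, group 1): the stated order agrees with the simple trend.
(C) Si (period 3, group 14) vs P (period 3, group 15): the stated order contradicts the simple trend.
(D) Br (period 4, group 17) vs Cs (period 6, group 1): the stated order agrees with the simple trend.
The exception is (C): adding an electron to P's half-filled 3p³ is unfavourable, so Si (3p²) has the more exothermic EA.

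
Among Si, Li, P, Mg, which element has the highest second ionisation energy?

Li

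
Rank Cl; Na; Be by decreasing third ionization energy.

The third ionization energy removes an electron from the +2 ion. For each element: Cl²⁺ still has 5 valence electrons; Na²⁺ is already 1 electron into the core; Be²⁺ is the bare [He] core.
Core electrons are held far more tightly than valence electrons, so Na and Be top the IE_3 order.
Approximate IE_3 values (kJ/mol): Cl 3822, Na 6910, Be 14849.
Hence IE_3: Cl < Na < Be.

Be > Na > Cl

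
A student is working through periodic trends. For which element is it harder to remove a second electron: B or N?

N

The second ionization energy removes an electron from the +1 ion. For each element: B⁺ still has 2 valence electrons; N⁺ still has 4 valence electrons.
All are still removing valence electrons, so compare the +1 ions as you would atoms: IE_2 generally rises across a period (higher Z_eff) and falls down a group (larger shell), subject to the usual subshell exceptions.
Valence configurations: B⁺ [He]2s², N⁺ [He]2s²2p².
Approximate IE_2 values (kJ/mol): B 2427, N 2856.
So the second ionization energies run B < N.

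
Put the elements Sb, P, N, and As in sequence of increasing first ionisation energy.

Sb < As < P < N

IE₁ increases left→right with effective nuclear charge and decreases top→bottom as the valence shell moves farther out.
All are in group 15, so first ionization energy increases up the group.
So from lowest to highest: Sb < As < P < N.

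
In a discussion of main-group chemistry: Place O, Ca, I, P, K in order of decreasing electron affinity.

I, O, P, K, Ca

O is in period 2, group 16; P is in period 3, group 15; K is in period 4, group 1; Ca is in period 4, group 2; I is in period 5, group 17.
Atoms with high Z_eff and room in the valence shell (especially the halogens) have the most exothermic electron affinities.
Neither a single period nor a single group — weigh both effects.
K > Ca: this pair runs against the simple trend — see the exception note.
P > K: relative to K, both the across-period and down-group shifts push P's electron affinity up.
O > P: both effects reinforce here, so O is clearly the higher of the two.
I > O: the two effects oppose for this pair; the across-period effect wins (295 vs 141 kJ/mol).
Note the exception: K has a higher electron affinity than Ca, contrary to the simple trend — adding an electron to Ca (ns²) has to open a new, higher-energy np subshell, which is unfavourable.
Approximate values (kJ/mol): O 141, P 72, K 48, Ca 2, I 295.
So from highest to lowest: I > O > P > K > Ca.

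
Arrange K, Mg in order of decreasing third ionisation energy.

Mg, K

Consider each +2 ion: K²⁺ is already 1 electron into the core; Mg²⁺ is the bare [Ne] core.
All of these are removing an electron from a noble-gas core or deeper; the smaller core (lower principal quantum number) is held far more tightly, and within a period the higher nuclear charge binds the same core more tightly.
Approximate IE_3 values (kJ/mol): K 4420, Mg 7733.
Putting it together, IE_3: K < Mg.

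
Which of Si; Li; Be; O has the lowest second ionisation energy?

Si

The second ionization energy removes an electron from the +1 ion. For each element: Si⁺ still has 3 valence electrons; Li⁺ is the bare [He] core; Be⁺ still has 1 valence electron; O⁺ still has 5 valence electrons.
Pulling an electron out of a noble-gas core costs far more than removing a remaining valence electron, so Li sits at the high end of IE_2.
Valence configurations: Si⁺ [Ne]3s²3p¹, Be⁺ [He]2s¹, O⁺ [He]2s²2p³.
The numbers (kJ/mol): Si 1577, Li 7298, Be 1757, O 3388.
Hence IE_2: Si < Be < O < Li.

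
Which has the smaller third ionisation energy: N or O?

Consider each +2 ion: N²⁺ still has 3 valence electrons; O²⁺ still has 4 valence electrons.
All are still removing valence electrons, so compare the +2 ions as you would atoms: IE_3 generally rises across a period (higher Z_eff) and falls down a group (larger shell), subject to the usual subshell exceptions.
Valence configurations: N²⁺ [He]2s²2p¹, O²⁺ [He]2s²2p².
The numbers (kJ/mol): N 4578, O 5300.
Overall IE_3 order: N < O.

N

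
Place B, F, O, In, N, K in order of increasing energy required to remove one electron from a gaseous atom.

B is in period 2, group 13; N is in period 2, group 15; O is in period 2, group 16; F is in period 2, group 17; K is in period 4, group 1; In is in period 5, group 13.
Removing the outermost electron gets harder across a period and easier down a group.
Here both period and group differ, so the two effects have to be weighed against each other.
In > K: the two effects oppose for this pair; the across-period effect wins (558 vs 419 kJ/mol).
B > In: B sits above In in group 13, so the down-group effect alone puts B higher.
O > B: O lies to the right of B in period 2, so the across-period effect alone puts O higher.
N > O: this pair runs against the simple trend — see the exception note.
F > N: F lies to the right of N in period 2, so the across-period effect alone puts F higher.
Note the exception: N has a higher first ionization energy than O, contrary to the simple trend — pairing an electron in O's 2p⁴ costs repulsion energy, so O ionizes more easily than half-filled N (2p³).
Tabulated first ionization energy (kJ/mol): B 801, N 1402, O 1314, F 1681, K 419, In 558.
So from lowest to highest: K < In < B < O < N < F.

K < In < B < O < N < F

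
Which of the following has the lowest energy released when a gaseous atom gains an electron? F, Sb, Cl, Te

Electron affinity generally becomes more exothermic across a period toward the halogens and less exothermic down a group.
Here both period and group differ, so the two effects have to be weighed against each other.
Te > Sb: both are in period 5; the period trend gives Te the larger value.
F > Te: relative to Te, both the across-period and down-group shifts push F's electron affinity up.
Cl > F: this pair runs against the simple trend — see the exception note.
Note the exception: Cl has a higher electron affinity than F, contrary to the simple trend — F's small 2p subshell makes the incoming electron feel strong e⁻–e⁻ repulsion, so Cl actually releases more energy on gaining an electron.
For reference (kJ/mol): F 328, Cl 349, Sb 103, Te 190.
The lowest energy released when a gaseous atom gains an electron among these belongs to Sb.

Sb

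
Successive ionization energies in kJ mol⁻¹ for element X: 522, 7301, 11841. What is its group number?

Group 1

Look for the largest jump between consecutive ionization energies: IE2/IE1 ≈ 14.0, far larger than any earlier ratio.
That jump marks the point where a core electron is being removed. So the atom has 1 valence electron.
A main-group element with 1 valence electron is in group 1.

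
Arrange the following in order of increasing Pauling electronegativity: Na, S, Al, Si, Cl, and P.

Na, Al, Si, P, S, Cl

Na is in period 3, group 1; Al is in period 3, group 13; Si is in period 3, group 14; P is in period 3, group 15; S is in period 3, group 16; Cl is in period 3, group 17.
Atoms toward the upper right of the periodic table pull bonding electrons most strongly.
All lie in period 3, so electronegativity increases left to right.
So from lowest to highest: Na < Al < Si < P < S < Cl.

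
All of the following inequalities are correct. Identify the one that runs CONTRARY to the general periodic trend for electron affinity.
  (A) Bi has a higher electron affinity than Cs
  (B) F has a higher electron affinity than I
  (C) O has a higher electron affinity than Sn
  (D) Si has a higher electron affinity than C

The general trend: electron affinity increases across a period and decreases down a group.
(A) Bi (period 6, group 15) vs Cs (period 6, group 1): the stated order agrees with the simple trend.
(B) F (period 2, group 17) vs I (period 5, group 17): the stated order agrees with the simple trend.
(C) O (period 2, group 16) vs Sn (period 5, group 14): the stated order agrees with the simple trend.
(D) Si (period 3, group 14) vs C (period 2, group 14): the stated order contradicts the simple trend.
The exception is (D): Si's larger, more diffuse 3p orbitals accept an added electron slightly more readily than C's compact 2p.

(D)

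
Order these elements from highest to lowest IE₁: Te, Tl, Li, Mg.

Li is in period 2, group 1; Mg is in period 3, group 2; Te is in period 5, group 16; Tl is in period 6, group 13.
Across a period the outer electron is held more tightly (higher IE₁); down a group it sits in a higher shell, more shielded, and comes off more easily.
Neither a single period nor a single group — weigh both effects.
Tl > Li: the two effects oppose for this pair; the across-period effect wins (589 vs 520 kJ/mol).
Mg > Tl: period and group pull opposite ways; the down-group shift dominates (738 vs 589 kJ/mol).
Te > Mg: period and group pull opposite ways; the across-period shift dominates (869 vs 738 kJ/mol).
For reference (kJ/mol): Li 520, Mg 738, Te 869, Tl 589.
So from highest to lowest: Te > Mg > Tl > Li.

Te > Mg > Tl > Li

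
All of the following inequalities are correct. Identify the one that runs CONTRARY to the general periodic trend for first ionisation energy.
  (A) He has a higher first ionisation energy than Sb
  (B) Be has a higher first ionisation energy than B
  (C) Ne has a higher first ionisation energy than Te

(B)

The general trend: first ionisation energy increases across a period and decreases down a group.
(A) He (period 1, group 18) vs Sb (period 5, group 15): the stated order agrees with the simple trend.
(B) Be (period 2, group 2) vs B (period 2, group 13): the stated order contradicts the simple trend.
(C) Ne (period 2, group 18) vs Te (period 5, group 16): the stated order agrees with the simple trend.
The exception is (B): removing B's lone 2p electron is easier than breaking Be's filled 2s².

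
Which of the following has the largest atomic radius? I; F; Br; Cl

I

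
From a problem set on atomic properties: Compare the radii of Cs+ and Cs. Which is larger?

Cs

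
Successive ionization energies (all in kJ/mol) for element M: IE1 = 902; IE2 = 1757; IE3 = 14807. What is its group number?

Group 2

Look for the largest jump between consecutive ionization energies: IE3/IE2 ≈ 8.4, far larger than any earlier ratio.
That jump marks the point where a core electron is being removed. So the atom has 2 valence electrons.
A main-group element with 2 valence electrons is in group 2.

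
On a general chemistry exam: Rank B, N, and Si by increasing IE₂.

Si < B < N

Consider each +1 ion: B⁺ still has 2 valence electrons; N⁺ still has 4 valence electrons; Si⁺ still has 3 valence electrons.
All are still removing valence electrons, so compare the +1 ions as you would atoms: IE_2 generally rises across a period (higher Z_eff) and falls down a group (larger shell), subject to the usual subshell exceptions.
Valence configurations: B⁺ [He]2s², N⁺ [He]2s²2p², Si⁺ [Ne]3s²3p¹.
Tabulated IE_2 (kJ/mol): B 2427, N 2856, Si 1577.
Putting it together, IE_2: Si < B < N.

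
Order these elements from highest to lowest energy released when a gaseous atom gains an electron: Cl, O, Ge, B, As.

B is in period 2, group 13; O is in period 2, group 16; Cl is in period 3, group 17; Ge is in period 4, group 14; As is in period 4, group 15.
Electron affinity generally becomes more exothermic across a period toward the halogens and less exothermic down a group.
Neither a single period nor a single group — weigh both effects.
As > B: period and group pull opposite ways; the across-period shift dominates (78 vs 27 kJ/mol).
Ge > As: this pair runs against the simple trend — see the exception note.
O > Ge: relative to Ge, both the across-period and down-group shifts push O's electron affinity up.
Cl > O: the two effects oppose for this pair; the across-period effect wins (349 vs 141 kJ/mol).
Note the exception: Ge has a higher electron affinity than As, contrary to the simple trend — adding an electron to As's half-filled 4p³ is unfavourable, so Ge (4p²) has the more exothermic EA.
For reference (kJ/mol): B 27, O 141, Cl 349, Ge 119, As 78.
So from highest to lowest: Cl > O > Ge > As > B.

Cl, O, Ge, As, B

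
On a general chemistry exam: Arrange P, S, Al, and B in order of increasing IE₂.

Al < P < S < B

IE_2 is the cost of taking one more electron from the +1 cation: P⁺ still has 4 valence electrons; S⁺ still has 5 valence electrons; Al⁺ still has 2 valence electrons; B⁺ still has 2 valence electrons.
All are still removing valence electrons, so compare the +1 ions as you would atoms: IE_2 generally rises across a period (higher Z_eff) and falls down a group (larger shell), subject to the usual subshell exceptions.
Valence configurations: P⁺ [Ne]3s²3p², S⁺ [Ne]3s²3p³, Al⁺ [Ne]3s², B⁺ [He]2s².
Tabulated IE_2 (kJ/mol): P 1907, S 2252, Al 1817, B 2427.
So the second ionization energies run Al < P < S < B.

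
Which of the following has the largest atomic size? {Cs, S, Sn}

Radius decreases left→right (rising Z_eff, same n) and increases top→bottom (higher n).
Neither a single period nor a single group — weigh both effects.
Sn > S: relative to S, both the across-period and down-group shifts push Sn's atomic radius up.
Cs > Sn: both effects reinforce here, so Cs is clearly the larger of the two.
For reference (pm): S 103, Sn 140, Cs 232.
The largest atomic size among these belongs to Cs.

Cs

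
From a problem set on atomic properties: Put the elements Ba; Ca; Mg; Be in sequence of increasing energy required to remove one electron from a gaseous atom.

Ba < Ca < Mg < Be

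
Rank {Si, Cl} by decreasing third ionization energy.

The third ionization energy removes an electron from the +2 ion. For each element: Si²⁺ still has 2 valence electrons; Cl²⁺ still has 5 valence electrons.
All are still removing valence electrons, so compare the +2 ions as you would atoms: IE_3 generally rises across a period (higher Z_eff) and falls down a group (larger shell), subject to the usual subshell exceptions.
Valence configurations: Si²⁺ [Ne]3s², Cl²⁺ [Ne]3s²3p³.
The numbers (kJ/mol): Si 3232, Cl 3822.
Overall IE_3 order: Si < Cl.

Cl > Si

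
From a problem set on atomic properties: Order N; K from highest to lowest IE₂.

K > N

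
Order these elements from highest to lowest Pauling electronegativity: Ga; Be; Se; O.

O > Se > Ga > Be

Be is in period 2, group 2; O is in period 2, group 16; Ga is in period 4, group 13; Se is in period 4, group 16.
Atoms toward the upper right of the periodic table pull bonding electrons most strongly.
Here both period and group differ, so the two effects have to be weighed against each other.
Ga > Be: period and group pull opposite ways; the across-period shift dominates (1.81 vs 1.57).
Se > Ga: Se lies to the right of Ga in period 4, so the across-period effect alone puts Se higher.
O > Se: O sits above Se in group 16, so the down-group effect alone puts O higher.
Approximate values (Pauling): Be 1.57, O 3.44, Ga 1.81, Se 2.55.
So from highest to lowest: O > Se > Ga > Be.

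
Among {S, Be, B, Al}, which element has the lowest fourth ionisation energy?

S

The fourth ionization energy removes an electron from the +3 ion. For each element: S³⁺ still has 3 valence electrons; Be³⁺ is already 1 electron into the core; B³⁺ is the bare [He] core; Al³⁺ is the bare [Ne] core.
Breaking into a closed-shell core is much more expensive than removing a leftover valence electron — Al, Be and B have the largest IE_4 here.
Approximate IE_4 values (kJ/mol): S 4556, Be 21007, B 25026, Al 11577.
Putting it together, IE_4: S < Al < Be < B.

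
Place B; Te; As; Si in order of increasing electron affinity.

Adding an electron releases more energy for atoms nearer the top right (short of the noble gases).
A diagonal step moves right (one effect) and down (the opposite effect) at once.
As > B: the two effects oppose for this pair; the across-period effect wins (78 vs 27 kJ/mol).
Si > As: period and group pull opposite ways; the down-group shift dominates (134 vs 78 kJ/mol).
Te > Si: period and group pull opposite ways; the across-period shift dominates (190 vs 134 kJ/mol).
Tabulated electron affinity (kJ/mol): B 27, Si 134, As 78, Te 190.
So from lowest to highest: B < As < Si < Te.

B < As < Si < Te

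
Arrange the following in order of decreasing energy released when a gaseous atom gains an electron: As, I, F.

F, I, As

F is in period 2, group 17; As is in period 4, group 15; I is in period 5, group 17.
Atoms with high Z_eff and room in the valence shell (especially the halogens) have the most exothermic electron affinities.
Here both period and group differ, so the two effects have to be weighed against each other.
I > As: period and group pull opposite ways; the across-period shift dominates (295 vs 78 kJ/mol).
F > I: they share group 17; the group trend gives F the larger value.
Approximate values (kJ/mol): F 328, As 78, I 295.
So from highest to lowest: F > I > As.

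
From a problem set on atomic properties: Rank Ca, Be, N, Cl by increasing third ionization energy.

Cl, N, Ca, Be

The third ionization energy removes an electron from the +2 ion. For each element: Ca²⁺ is the bare [Ar] core; Be²⁺ is the bare [He] core; N²⁺ still has 3 valence electrons; Cl²⁺ still has 5 valence electrons.
Core electrons are held far more tightly than valence electrons, so Ca and Be top the IE_3 order.
Valence configurations: N²⁺ [He]2s²2p¹, Cl²⁺ [Ne]3s²3p³.
The numbers (kJ/mol): Ca 4912, Be 14849, N 4578, Cl 3822.
Putting it together, IE_3: Cl < N < Ca < Be.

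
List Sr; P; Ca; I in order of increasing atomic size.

P is in period 3, group 15; Ca is in period 4, group 2; Sr is in period 5, group 2; I is in period 5, group 17.
Radius decreases left→right (rising Z_eff, same n) and increases top→bottom (higher n).
Here both period and group differ, so the two effects have to be weighed against each other.
I > P: period and group pull opposite ways; the down-group shift dominates (133 vs 111 pm).
Ca > I: period and group pull opposite ways; the across-period shift dominates (171 vs 133 pm).
Sr > Ca: they share group 2; the group trend gives Sr the larger value.
Tabulated atomic radius (pm): P 111, Ca 171, Sr 185, I 133.
So from smallest to largest: P < I < Ca < Sr.

P < I < Ca < Sr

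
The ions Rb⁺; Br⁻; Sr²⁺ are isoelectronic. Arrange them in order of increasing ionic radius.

Sr²⁺ < Rb⁺ < Br⁻

All of these have 36 electrons, so size is governed by nuclear charge alone: the more protons, the stronger the pull on the same electron cloud, and the smaller the ion.
Nuclear charges: Sr²⁺ (Z=38), Rb⁺ (Z=37), Br⁻ (Z=35).
Smallest to largest: Sr²⁺ < Rb⁺ < Br⁻.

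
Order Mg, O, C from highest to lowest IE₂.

O > C > Mg

The second ionization energy removes an electron from the +1 ion. For each element: Mg⁺ still has 1 valence electron; O⁺ still has 5 valence electrons; C⁺ still has 3 valence electrons.
All are still removing valence electrons, so compare the +1 ions as you would atoms: IE_2 generally rises across a period (higher Z_eff) and falls down a group (larger shell), subject to the usual subshell exceptions.
Valence configurations: Mg⁺ [Ne]3s¹, O⁺ [He]2s²2p³, C⁺ [He]2s²2p¹.
Tabulated IE_2 (kJ/mol): Mg 1451, O 3388, C 2353.
So the second ionization energies run Mg < C < O.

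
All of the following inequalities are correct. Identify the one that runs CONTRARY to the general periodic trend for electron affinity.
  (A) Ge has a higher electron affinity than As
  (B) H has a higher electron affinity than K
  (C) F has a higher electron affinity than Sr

The general trend: electron affinity increases across a period and decreases down a group.
(A) Ge (period 4, group 14) vs As (period 4, group 15): the stated order contradicts the simple trend.
(B) H (period 1, group 1) vs K (period 4, group 1): the stated order agrees with the simple trend.
(C) F (period 2, group 17) vs Sr (period 5, group 2): the stated order agrees with the simple trend.
The exception is (A): adding an electron to As's half-filled 4p³ is unfavourable, so Ge (4p²) has the more exothermic EA.

(A)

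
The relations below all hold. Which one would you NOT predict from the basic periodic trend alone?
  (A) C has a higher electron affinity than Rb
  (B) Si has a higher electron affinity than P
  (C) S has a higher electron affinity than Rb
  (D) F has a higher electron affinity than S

(B)

The general trend: electron affinity increases across a period and decreases down a group.
(A) C (period 2, group 14) vs Rb (period 5, group 1): the stated order agrees with the simple trend.
(B) Si (period 3, group 14) vs P (period 3, group 15): the stated order contradicts the simple trend.
(C) S (period 3, group 16) vs Rb (period 5, group 1): the stated order agrees with the simple trend.
(D) F (period 2, group 17) vs S (period 3, group 16): the stated order agrees with the simple trend.
The exception is (B): adding an electron to P's half-filled 3p³ is unfavourable, so Si (3p²) has the more exothermic EA.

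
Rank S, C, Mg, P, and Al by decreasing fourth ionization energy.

Al, Mg, C, P, S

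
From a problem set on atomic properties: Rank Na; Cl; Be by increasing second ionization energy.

Be < Cl < Na

Consider each +1 ion: Na⁺ is the bare [Ne] core; Cl⁺ still has 6 valence electrons; Be⁺ still has 1 valence electron.
Core electrons are held far more tightly than valence electrons, so Na tops the IE_2 order.
Valence configurations: Cl⁺ [Ne]3s²3p⁴, Be⁺ [He]2s¹.
The numbers (kJ/mol): Na 4562, Cl 2298, Be 1757.
So the second ionization energies run Be < Cl < Na.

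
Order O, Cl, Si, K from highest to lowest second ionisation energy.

After 1 electron has been removed, what remains? O⁺ still has 5 valence electrons; Cl⁺ still has 6 valence electrons; Si⁺ still has 3 valence electrons; K⁺ is the bare [Ar] core.
Usually core removal costs more than valence removal, but here the competition is close: a tightly held n=2 valence electron can cost more to remove than an n=3 core electron, so the actual values have to decide it.
Valence configurations: O⁺ [He]2s²2p³, Cl⁺ [Ne]3s²3p⁴, Si⁺ [Ne]3s²3p¹.
The numbers (kJ/mol): O 3388, Cl 2298, Si 1577, K 3052.
So the second ionization energies run Si < Cl < K < O.

O, K, Cl, Si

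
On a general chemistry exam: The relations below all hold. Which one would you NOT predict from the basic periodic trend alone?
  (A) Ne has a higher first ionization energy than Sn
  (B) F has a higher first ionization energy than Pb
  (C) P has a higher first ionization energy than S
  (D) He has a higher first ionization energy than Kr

(C)

The general trend: first ionization energy increases across a period and decreases down a group.
(A) Ne (period 2, group 18) vs Sn (period 5, group 14): the stated order agrees with the simple trend.
(B) F (period 2, group 17) vs Pb (period 6, group 14): the stated order agrees with the simple trend.
(C) P (period 3, group 15) vs S (period 3, group 16): the stated order contradicts the simple trend.
(D) He (period 1, group 18) vs Kr (period 4, group 18): the stated order agrees with the simple trend.
The exception is (C): S (3p⁴) ionizes more easily than half-filled P (3p³) because the paired 3p electron in S is pushed out by e⁻–e⁻ repulsion.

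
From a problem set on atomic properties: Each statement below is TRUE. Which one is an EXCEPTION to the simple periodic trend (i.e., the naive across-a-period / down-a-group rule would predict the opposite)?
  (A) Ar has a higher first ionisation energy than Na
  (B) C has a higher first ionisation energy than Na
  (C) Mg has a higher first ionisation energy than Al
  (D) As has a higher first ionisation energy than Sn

(C)

The general trend: first ionisation energy increases across a period and decreases down a group.
(A) Ar (period 3, group 18) vs Na (period 3, group 1): the stated order agrees with the simple trend.
(B) C (period 2, group 14) vs Na (period 3, group 1): the stated order agrees with the simple trend.
(C) Mg (period 3, group 2) vs Al (period 3, group 13): the stated order contradicts the simple trend.
(D) As (period 4, group 15) vs Sn (period 5, group 14): the stated order agrees with the simple trend.
The exception is (C): Al's single 3p electron is easier to remove than one from Mg's filled 3s².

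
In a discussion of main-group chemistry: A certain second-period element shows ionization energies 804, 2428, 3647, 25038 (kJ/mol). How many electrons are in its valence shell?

Look for the largest jump between consecutive ionization energies: IE4/IE3 ≈ 6.9, far larger than any earlier ratio.
That jump marks the point where a core electron is being removed. So the atom has 3 valence electrons.

3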